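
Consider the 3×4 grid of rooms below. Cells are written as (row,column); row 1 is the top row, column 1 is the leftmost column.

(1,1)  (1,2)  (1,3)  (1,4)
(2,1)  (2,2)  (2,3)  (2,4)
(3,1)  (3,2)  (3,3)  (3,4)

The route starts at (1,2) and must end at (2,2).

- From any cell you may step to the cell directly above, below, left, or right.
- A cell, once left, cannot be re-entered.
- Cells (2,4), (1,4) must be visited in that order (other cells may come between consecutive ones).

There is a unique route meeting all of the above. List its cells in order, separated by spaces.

(1,2) (1,1) (2,1) (3,1) (3,2) (3,3) (3,4) (2,4) (1,4) (1,3) (2,3) (2,2)

The waypoints must appear in the order (2,4), (1,4), with no cell reused.
Route from (1,2): left to (1,1), 2× down (reaching (3,1)), 3× right (reaching (3,4)), 2× up (reaching (1,4)), left to (1,3), down to (2,3), left to (2,2) — 11 moves in all.
Check: order respected ((2,4) at step 7, (1,4) at step 8).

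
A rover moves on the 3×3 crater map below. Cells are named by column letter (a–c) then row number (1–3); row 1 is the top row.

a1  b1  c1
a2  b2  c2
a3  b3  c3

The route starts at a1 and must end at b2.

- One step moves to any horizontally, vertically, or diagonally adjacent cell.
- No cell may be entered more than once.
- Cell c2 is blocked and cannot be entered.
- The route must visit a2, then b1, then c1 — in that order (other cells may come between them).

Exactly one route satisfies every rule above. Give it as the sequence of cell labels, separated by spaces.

The waypoints must appear in the order a2, b1, c1, with no cell reused.
Route from a1: down 1 to a2, up-right 1 to b1, right 1 to c1, down-left 1 to b2 — 4 moves in all.
Check: order respected (a2 at step 1, b1 at step 2, c1 at step 3).

a1 a2 b1 c1 b2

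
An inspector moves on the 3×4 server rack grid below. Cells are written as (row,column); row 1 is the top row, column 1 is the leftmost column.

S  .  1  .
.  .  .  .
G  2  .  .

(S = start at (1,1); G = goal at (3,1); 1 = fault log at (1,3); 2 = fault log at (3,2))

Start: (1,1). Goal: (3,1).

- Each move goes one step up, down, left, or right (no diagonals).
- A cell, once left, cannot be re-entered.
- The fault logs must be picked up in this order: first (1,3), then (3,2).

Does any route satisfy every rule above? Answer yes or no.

yes

One route that works: (1,1) → (1,2) → (1,3) → (2,3) → (3,3) → (3,2) → (3,1).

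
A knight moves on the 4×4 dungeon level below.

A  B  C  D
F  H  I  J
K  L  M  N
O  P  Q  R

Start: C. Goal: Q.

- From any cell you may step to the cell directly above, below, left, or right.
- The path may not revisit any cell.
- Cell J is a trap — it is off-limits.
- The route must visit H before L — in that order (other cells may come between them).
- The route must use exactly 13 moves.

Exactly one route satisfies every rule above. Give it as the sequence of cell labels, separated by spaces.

The waypoints must appear in the order H, L, with no cell reused.
Route from C: down to I, left to H, up to B, left to A, 3× down (reaching O), right to P, up to L, 2× right (reaching N), down to R, left to Q — 13 moves in all.
Check: order respected (H at step 2, L at step 9); 13 moves as required.

C I H B A F K O P L M N R Q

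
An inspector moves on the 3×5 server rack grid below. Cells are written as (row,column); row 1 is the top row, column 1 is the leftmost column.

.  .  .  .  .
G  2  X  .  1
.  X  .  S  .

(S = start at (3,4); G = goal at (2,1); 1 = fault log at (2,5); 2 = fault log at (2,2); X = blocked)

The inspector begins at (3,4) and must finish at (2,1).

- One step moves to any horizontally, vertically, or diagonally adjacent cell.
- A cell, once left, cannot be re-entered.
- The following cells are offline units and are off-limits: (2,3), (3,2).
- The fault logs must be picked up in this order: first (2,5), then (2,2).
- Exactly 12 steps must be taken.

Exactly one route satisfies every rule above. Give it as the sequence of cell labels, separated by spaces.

The waypoints must appear in the order (2,5), (2,2), with no cell reused.
Route from (3,4): left 1 to (3,3), up-right 1 to (2,4), down-right 1 to (3,5), up 2 to (1,5), left 4 to (1,1), down-right 1 to (2,2), down-left 1 to (3,1), up 1 to (2,1) — 12 moves in all.
Check: order respected (1 at step 4, 2 at step 10); 12 moves as required.

(3,4) (3,3) (2,4) (3,5) (2,5) (1,5) (1,4) (1,3) (1,2) (1,1) (2,2) (3,1) (2,1)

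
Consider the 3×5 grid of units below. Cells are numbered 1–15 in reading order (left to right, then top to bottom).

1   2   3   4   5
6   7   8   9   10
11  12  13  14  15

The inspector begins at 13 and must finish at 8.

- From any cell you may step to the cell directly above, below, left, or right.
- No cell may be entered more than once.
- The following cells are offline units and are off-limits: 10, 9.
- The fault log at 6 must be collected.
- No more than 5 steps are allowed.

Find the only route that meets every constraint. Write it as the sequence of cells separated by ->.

13 -> 12 -> 11 -> 6 -> 7 -> 8

The 5-move cap with required stops at 6 leaves no slack for detours.
Route from 13: left 2 to 11, up 1 to 6, right 2 to 8 — 5 moves in all.
Check: all required cells visited; 5 ≤ 5 moves.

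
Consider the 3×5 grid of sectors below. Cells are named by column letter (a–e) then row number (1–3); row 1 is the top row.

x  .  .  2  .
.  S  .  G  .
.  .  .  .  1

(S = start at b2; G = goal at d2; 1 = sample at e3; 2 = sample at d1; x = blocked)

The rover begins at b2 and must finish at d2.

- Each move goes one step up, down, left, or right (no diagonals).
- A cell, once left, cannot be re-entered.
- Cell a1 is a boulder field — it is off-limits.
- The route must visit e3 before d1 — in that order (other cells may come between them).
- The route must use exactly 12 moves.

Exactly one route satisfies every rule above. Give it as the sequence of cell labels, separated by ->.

b2 -> a2 -> a3 -> b3 -> c3 -> d3 -> e3 -> e2 -> e1 -> d1 -> c1 -> c2 -> d2

The waypoints must appear in the order e3, d1, with no cell reused.
Route from b2: left 1 to a2, down 1 to a3, right 4 to e3, up 2 to e1, left 2 to c1, down 1 to c2, right 1 to d2 — 12 moves in all.
Check: order respected (1 at step 6, 2 at step 9); 12 moves as required.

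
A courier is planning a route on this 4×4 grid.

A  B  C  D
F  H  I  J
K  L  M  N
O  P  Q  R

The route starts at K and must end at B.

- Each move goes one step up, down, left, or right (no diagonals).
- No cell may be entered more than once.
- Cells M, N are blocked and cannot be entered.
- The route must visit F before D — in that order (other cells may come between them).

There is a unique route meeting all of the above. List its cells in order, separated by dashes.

The waypoints must appear in the order F, D, with no cell reused.
Route from K: up 1 to F, right 3 to J, up 1 to D, left 2 to B — 7 moves in all.
Check: order respected (F at step 1, D at step 5).

K - F - H - I - J - D - C - B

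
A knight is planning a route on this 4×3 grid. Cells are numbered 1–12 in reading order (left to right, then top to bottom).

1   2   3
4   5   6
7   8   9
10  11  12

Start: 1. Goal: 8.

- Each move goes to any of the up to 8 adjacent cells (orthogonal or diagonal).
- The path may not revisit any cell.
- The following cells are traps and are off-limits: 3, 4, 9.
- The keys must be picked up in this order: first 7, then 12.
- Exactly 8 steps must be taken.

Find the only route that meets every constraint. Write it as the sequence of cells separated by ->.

1 -> 2 -> 6 -> 5 -> 7 -> 10 -> 11 -> 12 -> 8

The waypoints must appear in the order 7, 12, with no cell reused.
Route from 1: right 1 to 2, down-right 1 to 6, left 1 to 5, down-left 1 to 7, down 1 to 10, right 2 to 12, up-left 1 to 8 — 8 moves in all.
Check: order respected (7 at step 4, 12 at step 7); 8 moves as required.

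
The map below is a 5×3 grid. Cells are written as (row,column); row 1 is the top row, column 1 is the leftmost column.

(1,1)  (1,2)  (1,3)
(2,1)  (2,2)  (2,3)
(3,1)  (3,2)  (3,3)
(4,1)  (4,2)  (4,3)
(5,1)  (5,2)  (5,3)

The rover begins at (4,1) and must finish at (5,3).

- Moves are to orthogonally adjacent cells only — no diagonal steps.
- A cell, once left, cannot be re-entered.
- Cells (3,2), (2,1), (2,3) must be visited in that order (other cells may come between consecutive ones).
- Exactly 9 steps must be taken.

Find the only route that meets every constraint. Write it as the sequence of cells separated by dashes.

(4,1) - (4,2) - (3,2) - (3,1) - (2,1) - (2,2) - (2,3) - (3,3) - (4,3) - (5,3)

The waypoints must appear in the order (3,2), (2,1), (2,3), with no cell reused.
Route from (4,1): right to (4,2), up to (3,2), left to (3,1), up to (2,1), 2× right (reaching (2,3)), 3× down (reaching (5,3)) — 9 moves in all.
Check: order respected ((3,2) at step 2, (2,1) at step 4, (2,3) at step 6); 9 moves as required.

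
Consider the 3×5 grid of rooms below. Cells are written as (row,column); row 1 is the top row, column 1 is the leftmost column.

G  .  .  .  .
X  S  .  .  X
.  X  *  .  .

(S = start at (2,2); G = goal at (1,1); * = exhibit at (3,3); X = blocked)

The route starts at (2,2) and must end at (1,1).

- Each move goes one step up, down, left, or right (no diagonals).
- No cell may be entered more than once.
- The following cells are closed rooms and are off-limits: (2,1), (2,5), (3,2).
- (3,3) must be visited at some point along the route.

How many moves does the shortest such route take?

8

Any route passes through (3,3) somewhere between (2,2) and (1,1). Summing Manhattan distances along the two legs ((2,2) → (3,3) → (1,1)) gives a lower bound of 2 + 4 = 6 moves.
The shortest route satisfying every rule uses 8 moves: (2,2) → (2,3) → (3,3) → (3,4) → (2,4) → (1,4) → (1,3) → (1,2) → (1,1).
The no-revisit rule (legs can't share cells) pushes the minimum above the 6-move bound; an exhaustive check rules out every length from 6 to 7, leaving 8 as the minimum.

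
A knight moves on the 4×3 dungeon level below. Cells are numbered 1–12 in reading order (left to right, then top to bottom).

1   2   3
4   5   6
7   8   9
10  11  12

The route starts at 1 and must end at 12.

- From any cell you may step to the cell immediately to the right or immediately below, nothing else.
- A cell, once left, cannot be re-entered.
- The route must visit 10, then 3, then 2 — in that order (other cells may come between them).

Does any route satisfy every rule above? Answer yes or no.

3 lies above 10, so going from 10 to 3 would need an upward move — but moves only go right/down, so 10 cannot be visited before 3.

no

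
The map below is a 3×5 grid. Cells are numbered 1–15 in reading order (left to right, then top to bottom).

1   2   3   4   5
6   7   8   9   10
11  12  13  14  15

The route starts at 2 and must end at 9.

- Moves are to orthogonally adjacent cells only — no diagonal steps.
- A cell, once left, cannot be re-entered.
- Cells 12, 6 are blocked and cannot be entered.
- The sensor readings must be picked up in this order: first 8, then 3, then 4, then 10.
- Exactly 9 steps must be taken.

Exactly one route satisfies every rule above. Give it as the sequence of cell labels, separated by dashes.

The waypoints must appear in the order 8, 3, 4, 10, with no cell reused.
Route from 2: down to 7, right to 8, up to 3, 2× right (reaching 5), 2× down (reaching 15), left to 14, up to 9 — 9 moves in all.
Check: order respected (8 at step 2, 3 at step 3, 4 at step 4, 10 at step 6); 9 moves as required.

2 - 7 - 8 - 3 - 4 - 5 - 10 - 15 - 14 - 9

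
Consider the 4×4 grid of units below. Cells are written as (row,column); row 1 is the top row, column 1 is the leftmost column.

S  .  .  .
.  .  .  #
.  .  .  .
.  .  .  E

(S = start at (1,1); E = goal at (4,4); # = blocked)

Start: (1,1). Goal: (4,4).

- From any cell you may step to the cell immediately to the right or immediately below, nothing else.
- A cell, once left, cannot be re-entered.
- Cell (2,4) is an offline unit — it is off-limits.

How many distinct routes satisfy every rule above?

16

A right/down-only route from (1,1) to (4,4) makes exactly 3 down-moves and 3 right-moves in some order.
With no other constraints that would be C(6,3) = 20 routes.
Subtract routes through each blocked cell (inclusion–exclusion for overlaps): − through (2,4): 4 → 16.
That gives 16 routes.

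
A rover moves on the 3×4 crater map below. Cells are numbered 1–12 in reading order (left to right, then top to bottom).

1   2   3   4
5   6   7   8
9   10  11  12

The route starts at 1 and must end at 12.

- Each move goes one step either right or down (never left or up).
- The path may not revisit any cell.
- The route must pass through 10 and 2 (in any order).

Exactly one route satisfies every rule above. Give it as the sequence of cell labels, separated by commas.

1, 2, 6, 10, 11, 12

Moves only go right or down, so the column and row indices never decrease.
Route from 1: right 1 to 2, down 2 to 10, right 2 to 12 — 5 moves in all.
Check: all required cells visited.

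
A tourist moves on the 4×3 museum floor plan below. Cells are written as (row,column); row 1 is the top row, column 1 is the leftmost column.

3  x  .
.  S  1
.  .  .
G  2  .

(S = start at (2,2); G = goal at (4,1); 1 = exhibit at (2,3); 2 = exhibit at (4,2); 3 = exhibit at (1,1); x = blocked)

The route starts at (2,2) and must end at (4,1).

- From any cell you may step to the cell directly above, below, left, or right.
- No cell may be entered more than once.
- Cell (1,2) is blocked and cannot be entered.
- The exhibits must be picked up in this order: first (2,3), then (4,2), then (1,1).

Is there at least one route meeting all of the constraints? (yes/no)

(1,1) must be visited but has only one open neighbour ((2,1)), and it is neither the start nor the goal — the route would have to enter and leave through (2,1), re-entering it.

no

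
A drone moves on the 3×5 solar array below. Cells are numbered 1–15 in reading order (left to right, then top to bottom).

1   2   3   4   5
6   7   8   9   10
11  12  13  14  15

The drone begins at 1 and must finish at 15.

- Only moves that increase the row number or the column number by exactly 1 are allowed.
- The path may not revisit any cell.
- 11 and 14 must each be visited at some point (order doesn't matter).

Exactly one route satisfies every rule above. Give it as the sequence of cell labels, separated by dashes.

Moves only go right or down, so the column and row indices never decrease.
Route from 1: 2× down (reaching 11), 4× right (reaching 15) — 6 moves in all.
Check: all required cells visited.

1 - 6 - 11 - 12 - 13 - 14 - 15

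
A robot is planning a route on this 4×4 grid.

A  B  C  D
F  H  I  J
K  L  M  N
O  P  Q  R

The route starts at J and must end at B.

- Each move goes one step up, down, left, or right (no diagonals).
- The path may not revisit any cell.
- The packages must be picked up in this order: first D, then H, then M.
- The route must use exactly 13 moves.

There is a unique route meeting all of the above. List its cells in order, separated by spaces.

J D C I H L M Q P O K F A B

The waypoints must appear in the order D, H, M, with no cell reused.
Route from J: up to D, left to C, down to I, left to H, down to L, right to M, down to Q, 2× left (reaching O), 3× up (reaching A), right to B — 13 moves in all.
Check: order respected (D at step 1, H at step 4, M at step 6); 13 moves as required.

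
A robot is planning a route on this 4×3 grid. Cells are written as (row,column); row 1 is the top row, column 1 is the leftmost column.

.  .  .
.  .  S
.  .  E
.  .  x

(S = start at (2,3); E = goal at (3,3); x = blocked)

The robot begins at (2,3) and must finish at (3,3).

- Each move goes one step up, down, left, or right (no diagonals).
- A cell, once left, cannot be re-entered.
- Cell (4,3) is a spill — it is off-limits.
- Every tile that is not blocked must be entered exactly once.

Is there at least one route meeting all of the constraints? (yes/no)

Colour the cells like a checkerboard: each orthogonal step flips colour, so a Hamiltonian route alternates colours. Here there are 6 cells of one colour and 5 of the other, with start on the opposite colour to the goal — the counts and endpoints can't be arranged into an alternating sequence of length 11, so no Hamiltonian route exists.

no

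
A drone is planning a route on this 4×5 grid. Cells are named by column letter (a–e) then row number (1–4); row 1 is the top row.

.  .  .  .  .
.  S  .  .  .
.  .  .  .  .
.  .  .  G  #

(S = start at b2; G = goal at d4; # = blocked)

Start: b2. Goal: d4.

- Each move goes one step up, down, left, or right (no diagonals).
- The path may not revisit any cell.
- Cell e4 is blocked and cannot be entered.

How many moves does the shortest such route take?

The Manhattan distance from b2 to d4 is |2−4| + |2−4| = 4, so at least 4 moves are needed.
A route of 4 moves achieves this: b2 → b3 → b4 → c4 → d4.
Since 4 matches the lower bound, it is optimal.

4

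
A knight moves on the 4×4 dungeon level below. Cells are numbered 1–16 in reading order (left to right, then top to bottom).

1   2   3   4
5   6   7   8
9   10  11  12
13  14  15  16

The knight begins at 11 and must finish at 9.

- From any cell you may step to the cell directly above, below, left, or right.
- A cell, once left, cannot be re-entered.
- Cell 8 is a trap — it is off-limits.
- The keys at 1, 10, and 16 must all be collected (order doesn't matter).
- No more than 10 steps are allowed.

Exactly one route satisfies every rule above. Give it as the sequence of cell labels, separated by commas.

The budget equals the shortest possible length, so every move has to be on a shortest route through the required cells.
Route from 11: right 1 to 12, down 1 to 16, left 2 to 14, up 3 to 2, left 1 to 1, down 2 to 9 — 10 moves in all.
Check: all required cells visited; 10 ≤ 10 moves.

11, 12, 16, 15, 14, 10, 6, 2, 1, 5, 9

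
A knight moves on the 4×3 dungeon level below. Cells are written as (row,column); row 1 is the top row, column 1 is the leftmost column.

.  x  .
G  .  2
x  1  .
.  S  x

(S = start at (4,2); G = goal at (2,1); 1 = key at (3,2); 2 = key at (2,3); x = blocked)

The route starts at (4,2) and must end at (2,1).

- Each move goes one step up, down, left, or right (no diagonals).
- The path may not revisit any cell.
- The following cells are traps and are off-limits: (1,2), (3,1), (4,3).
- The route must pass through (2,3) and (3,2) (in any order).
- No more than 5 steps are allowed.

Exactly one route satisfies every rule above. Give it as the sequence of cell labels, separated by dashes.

(4,2) - (3,2) - (3,3) - (2,3) - (2,2) - (2,1)

The 5-move cap with required stops at (2,3), (3,2) leaves no slack for detours.
Route from (4,2): up to (3,2), right to (3,3), up to (2,3), 2× left (reaching (2,1)) — 5 moves in all.
Check: all required cells visited; 5 ≤ 5 moves.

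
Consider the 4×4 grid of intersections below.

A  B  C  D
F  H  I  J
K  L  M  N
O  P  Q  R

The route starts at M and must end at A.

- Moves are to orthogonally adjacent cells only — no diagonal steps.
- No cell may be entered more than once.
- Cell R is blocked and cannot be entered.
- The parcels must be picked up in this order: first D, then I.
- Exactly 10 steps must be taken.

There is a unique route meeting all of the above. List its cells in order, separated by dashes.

The waypoints must appear in the order D, I, with no cell reused.
Route from M: right to N, 2× up (reaching D), left to C, down to I, left to H, down to L, left to K, 2× up (reaching A) — 10 moves in all.
Check: order respected (D at step 3, I at step 5); 10 moves as required.

M - N - J - D - C - I - H - L - K - F - A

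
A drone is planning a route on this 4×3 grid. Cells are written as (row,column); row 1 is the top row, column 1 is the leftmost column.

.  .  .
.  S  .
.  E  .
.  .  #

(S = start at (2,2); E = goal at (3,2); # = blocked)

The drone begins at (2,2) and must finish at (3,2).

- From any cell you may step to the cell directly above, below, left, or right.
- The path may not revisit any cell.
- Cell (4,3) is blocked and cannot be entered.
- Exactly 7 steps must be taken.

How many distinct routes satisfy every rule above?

3

Need simple routes of exactly 7 moves from (2,2) to (3,2) (Manhattan distance 1, so 3 moves are spent on a detour and 3 undoing it).
Enumerating: (2,2) (1,2) (1,1) (2,1) (3,1) (4,1) (4,2) (3,2) | (2,2) (2,1) (1,1) (1,2) (1,3) (2,3) (3,3) (3,2) | (2,2) (2,3) (1,3) (1,2) (1,1) (2,1) (3,1) (3,2).
That gives 3 routes.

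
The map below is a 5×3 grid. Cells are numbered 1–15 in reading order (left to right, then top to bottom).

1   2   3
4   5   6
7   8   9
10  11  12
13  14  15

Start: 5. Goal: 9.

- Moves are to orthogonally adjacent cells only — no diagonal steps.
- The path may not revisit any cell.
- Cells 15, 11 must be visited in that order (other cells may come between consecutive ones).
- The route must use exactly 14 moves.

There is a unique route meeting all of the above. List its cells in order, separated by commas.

5, 6, 3, 2, 1, 4, 7, 10, 13, 14, 15, 12, 11, 8, 9

The waypoints must appear in the order 15, 11, with no cell reused.
Route from 5: right to 6, up to 3, 2× left (reaching 1), 4× down (reaching 13), 2× right (reaching 15), up to 12, left to 11, up to 8, right to 9 — 14 moves in all.
Check: order respected (15 at step 10, 11 at step 12); 14 moves as required.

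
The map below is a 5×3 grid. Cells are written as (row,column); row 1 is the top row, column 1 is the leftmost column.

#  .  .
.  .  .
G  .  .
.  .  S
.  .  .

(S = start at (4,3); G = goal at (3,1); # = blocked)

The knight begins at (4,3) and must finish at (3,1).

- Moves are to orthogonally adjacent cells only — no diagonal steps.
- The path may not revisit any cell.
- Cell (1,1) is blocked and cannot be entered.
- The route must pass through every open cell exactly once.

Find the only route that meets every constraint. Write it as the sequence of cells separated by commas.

Need to visit all 14 open cells exactly once, starting at (4,3) and ending at (3,1).
Cell (2,1) has only two open neighbours ((3,1) and (2,2)), so the path must pass straight through it: one of those is the cell it's entered from and the other is where it exits.
Route from (4,3): down to (5,3), 2× left (reaching (5,1)), up to (4,1), right to (4,2), up to (3,2), right to (3,3), 2× up (reaching (1,3)), left to (1,2), down to (2,2), left to (2,1), down to (3,1) — 13 moves in all.
Check: all 14 open cells covered.

(4,3), (5,3), (5,2), (5,1), (4,1), (4,2), (3,2), (3,3), (2,3), (1,3), (1,2), (2,2), (2,1), (3,1)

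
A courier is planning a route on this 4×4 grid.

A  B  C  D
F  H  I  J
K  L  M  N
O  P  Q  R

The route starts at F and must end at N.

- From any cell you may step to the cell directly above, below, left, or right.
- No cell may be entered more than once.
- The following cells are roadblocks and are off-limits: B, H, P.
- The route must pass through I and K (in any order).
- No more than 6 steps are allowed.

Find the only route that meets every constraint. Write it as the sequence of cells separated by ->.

F -> K -> L -> M -> I -> J -> N

Any route must reach I and K and still end at N within 6 moves, so the order of the required stops is forced.
Route from F: down to K, 2× right (reaching M), up to I, right to J, down to N — 6 moves in all.
Check: all required cells visited; 6 ≤ 6 moves.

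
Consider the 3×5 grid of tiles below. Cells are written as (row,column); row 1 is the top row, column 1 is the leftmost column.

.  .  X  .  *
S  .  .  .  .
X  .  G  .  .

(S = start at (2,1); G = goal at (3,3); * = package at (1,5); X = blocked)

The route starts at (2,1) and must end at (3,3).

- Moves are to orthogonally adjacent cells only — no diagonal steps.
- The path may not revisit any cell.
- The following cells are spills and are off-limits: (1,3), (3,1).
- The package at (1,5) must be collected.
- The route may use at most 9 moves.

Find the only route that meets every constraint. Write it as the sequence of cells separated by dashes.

(2,1) - (2,2) - (2,3) - (2,4) - (1,4) - (1,5) - (2,5) - (3,5) - (3,4) - (3,3)

The 9-move cap with required stops at (1,5) leaves no slack for detours.
Route from (2,1): 3× right (reaching (2,4)), up to (1,4), right to (1,5), 2× down (reaching (3,5)), 2× left (reaching (3,3)) — 9 moves in all.
Check: all required cells visited; 9 ≤ 9 moves.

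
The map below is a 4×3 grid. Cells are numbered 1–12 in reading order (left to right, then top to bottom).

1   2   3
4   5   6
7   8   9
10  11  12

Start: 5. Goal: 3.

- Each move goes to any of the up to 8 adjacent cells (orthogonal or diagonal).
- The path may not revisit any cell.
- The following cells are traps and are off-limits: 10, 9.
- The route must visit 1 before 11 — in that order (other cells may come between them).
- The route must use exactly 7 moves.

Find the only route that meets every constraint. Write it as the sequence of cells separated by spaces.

5 1 4 7 11 8 6 3

The waypoints must appear in the order 1, 11, with no cell reused.
Route from 5: up-left 1 to 1, down 2 to 7, down-right 1 to 11, up 1 to 8, up-right 1 to 6, up 1 to 3 — 7 moves in all.
Check: order respected (1 at step 1, 11 at step 4); 7 moves as required.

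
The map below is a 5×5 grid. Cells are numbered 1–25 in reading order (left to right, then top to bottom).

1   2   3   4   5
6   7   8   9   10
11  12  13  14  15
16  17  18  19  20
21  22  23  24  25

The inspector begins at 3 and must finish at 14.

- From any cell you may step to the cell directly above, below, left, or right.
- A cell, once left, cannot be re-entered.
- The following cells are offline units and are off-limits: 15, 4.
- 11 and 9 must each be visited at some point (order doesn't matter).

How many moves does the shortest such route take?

9

Any route passes through 11 and 9 in some order between 3 and 14. Summing Manhattan distances along each leg and taking the cheapest ordering (3 → 11 → 9 → 14) gives a lower bound of 4 + 4 + 1 = 9 moves.
A route of 9 moves achieves this: 3 → 2 → 7 → 6 → 11 → 12 → 13 → 8 → 9 → 14.
Since 9 matches the lower bound, it is optimal.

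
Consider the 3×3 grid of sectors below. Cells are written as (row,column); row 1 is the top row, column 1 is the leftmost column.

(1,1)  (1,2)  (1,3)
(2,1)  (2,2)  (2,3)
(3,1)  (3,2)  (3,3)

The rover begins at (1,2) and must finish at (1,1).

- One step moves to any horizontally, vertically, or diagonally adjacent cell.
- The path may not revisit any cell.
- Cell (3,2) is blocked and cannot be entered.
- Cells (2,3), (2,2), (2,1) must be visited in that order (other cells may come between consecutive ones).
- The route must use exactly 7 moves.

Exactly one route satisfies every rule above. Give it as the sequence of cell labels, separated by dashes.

(1,2) - (1,3) - (2,3) - (3,3) - (2,2) - (3,1) - (2,1) - (1,1)

The waypoints must appear in the order (2,3), (2,2), (2,1), with no cell reused.
Route from (1,2): right 1 to (1,3), down 2 to (3,3), up-left 1 to (2,2), down-left 1 to (3,1), up 2 to (1,1) — 7 moves in all.
Check: order respected ((2,3) at step 2, (2,2) at step 4, (2,1) at step 6); 7 moves as required.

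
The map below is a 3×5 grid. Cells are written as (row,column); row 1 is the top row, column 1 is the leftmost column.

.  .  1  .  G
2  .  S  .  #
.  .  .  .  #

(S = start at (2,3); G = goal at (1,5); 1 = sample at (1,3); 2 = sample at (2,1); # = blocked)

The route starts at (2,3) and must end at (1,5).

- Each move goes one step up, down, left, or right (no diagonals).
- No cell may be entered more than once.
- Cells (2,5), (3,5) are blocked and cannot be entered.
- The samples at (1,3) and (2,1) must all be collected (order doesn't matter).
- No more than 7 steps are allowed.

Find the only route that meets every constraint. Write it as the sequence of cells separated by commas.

(2,3), (2,2), (2,1), (1,1), (1,2), (1,3), (1,4), (1,5)

Any route must reach (1,3) and (2,1) and still end at (1,5) within 7 moves, so the order of the required stops is forced.
Route from (2,3): 2× left (reaching (2,1)), up to (1,1), 4× right (reaching (1,5)) — 7 moves in all.
Check: all required cells visited; 7 ≤ 7 moves.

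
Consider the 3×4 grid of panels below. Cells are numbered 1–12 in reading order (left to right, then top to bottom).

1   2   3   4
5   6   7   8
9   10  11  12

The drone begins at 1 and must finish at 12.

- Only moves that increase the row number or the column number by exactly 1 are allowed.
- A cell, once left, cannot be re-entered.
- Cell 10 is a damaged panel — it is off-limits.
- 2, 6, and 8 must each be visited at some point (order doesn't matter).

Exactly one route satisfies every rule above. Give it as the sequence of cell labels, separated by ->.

1 -> 2 -> 6 -> 7 -> 8 -> 12

Moves only go right or down, so the column and row indices never decrease.
Route from 1: right 1 to 2, down 1 to 6, right 2 to 8, down 1 to 12 — 5 moves in all.
Check: all required cells visited.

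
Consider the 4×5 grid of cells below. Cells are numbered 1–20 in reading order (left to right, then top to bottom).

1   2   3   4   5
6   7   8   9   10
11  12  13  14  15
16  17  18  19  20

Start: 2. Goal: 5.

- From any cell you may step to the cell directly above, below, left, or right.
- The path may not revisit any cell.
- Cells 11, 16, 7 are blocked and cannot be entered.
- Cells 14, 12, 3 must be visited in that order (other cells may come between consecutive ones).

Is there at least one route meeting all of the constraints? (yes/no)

Ignoring the required order, 9 revisit-free routes from 2 to 5 pass through all of 14, 12, and 3; the waypoint orders that occur are 3 → 12 → 14 (7); 3 → 14 → 12 (2) — never 14 → 12 → 3.

no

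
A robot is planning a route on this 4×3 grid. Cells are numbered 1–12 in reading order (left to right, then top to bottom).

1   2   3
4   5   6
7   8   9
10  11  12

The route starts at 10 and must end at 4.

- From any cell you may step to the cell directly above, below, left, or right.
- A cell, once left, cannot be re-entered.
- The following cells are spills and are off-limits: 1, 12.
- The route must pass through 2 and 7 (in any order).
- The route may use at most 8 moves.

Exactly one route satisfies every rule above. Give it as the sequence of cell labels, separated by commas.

The budget equals the shortest possible length, so every move has to be on a shortest route through the required cells.
Route from 10: up 1 to 7, right 2 to 9, up 2 to 3, left 1 to 2, down 1 to 5, left 1 to 4 — 8 moves in all.
Check: all required cells visited; 8 ≤ 8 moves.

10, 7, 8, 9, 6, 3, 2, 5, 4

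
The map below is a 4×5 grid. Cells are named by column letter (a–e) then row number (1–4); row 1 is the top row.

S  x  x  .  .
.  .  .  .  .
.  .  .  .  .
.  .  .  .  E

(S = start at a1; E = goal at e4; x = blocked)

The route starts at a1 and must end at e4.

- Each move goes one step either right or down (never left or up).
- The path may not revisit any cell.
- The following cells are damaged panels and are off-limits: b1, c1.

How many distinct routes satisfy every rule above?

A right/down-only route from a1 to e4 makes exactly 3 down-moves and 4 right-moves in some order.
With no other constraints that would be C(7,3) = 35 routes.
Subtract routes through each blocked cell (inclusion–exclusion for overlaps): − through b1: 20 − through c1: 10 + through b1&c1: 10 → 15.
That gives 15 routes.

15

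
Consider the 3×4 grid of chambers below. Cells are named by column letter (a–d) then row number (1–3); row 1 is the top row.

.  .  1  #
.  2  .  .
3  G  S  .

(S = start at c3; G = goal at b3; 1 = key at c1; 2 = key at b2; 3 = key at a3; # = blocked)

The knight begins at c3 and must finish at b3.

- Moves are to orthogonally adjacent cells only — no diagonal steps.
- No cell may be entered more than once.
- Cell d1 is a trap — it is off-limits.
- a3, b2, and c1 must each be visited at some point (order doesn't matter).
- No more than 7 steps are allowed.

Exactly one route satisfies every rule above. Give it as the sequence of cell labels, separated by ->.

The budget equals the shortest possible length, so every move has to be on a shortest route through the required cells.
Route from c3: 2× up (reaching c1), left to b1, down to b2, left to a2, down to a3, right to b3 — 7 moves in all.
Check: all required cells visited; 7 ≤ 7 moves.

c3 -> c2 -> c1 -> b1 -> b2 -> a2 -> a3 -> b3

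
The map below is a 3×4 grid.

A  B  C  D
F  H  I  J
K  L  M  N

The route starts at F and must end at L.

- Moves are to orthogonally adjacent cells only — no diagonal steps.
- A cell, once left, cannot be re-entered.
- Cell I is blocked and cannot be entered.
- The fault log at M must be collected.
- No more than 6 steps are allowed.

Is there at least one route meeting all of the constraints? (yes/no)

no

Exhausting the options from F, every branch either dead-ends against blocked cells, would have to re-enter a cell already used, runs past the 6-move limit, or reaches the goal with a constraint still unmet.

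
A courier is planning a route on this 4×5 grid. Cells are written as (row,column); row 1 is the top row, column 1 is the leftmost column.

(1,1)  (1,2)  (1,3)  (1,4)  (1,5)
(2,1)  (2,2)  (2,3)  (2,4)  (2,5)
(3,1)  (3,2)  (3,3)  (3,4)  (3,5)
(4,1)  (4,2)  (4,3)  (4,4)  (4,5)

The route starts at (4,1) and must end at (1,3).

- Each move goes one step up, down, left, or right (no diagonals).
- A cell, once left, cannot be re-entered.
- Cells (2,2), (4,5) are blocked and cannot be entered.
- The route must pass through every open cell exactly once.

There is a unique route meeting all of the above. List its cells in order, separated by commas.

Need to visit all 18 open cells exactly once, starting at (4,1) and ending at (1,3).
Cell (1,2) has only two open neighbours ((1,1) and (1,3)), so the path must pass straight through it: one of those is the cell it's entered from and the other is where it exits.
Route from (4,1): right 3 to (4,4), up 1 to (3,4), right 1 to (3,5), up 2 to (1,5), left 1 to (1,4), down 1 to (2,4), left 1 to (2,3), down 1 to (3,3), left 2 to (3,1), up 2 to (1,1), right 2 to (1,3) — 17 moves in all.
Check: all 18 open cells covered.

(4,1), (4,2), (4,3), (4,4), (3,4), (3,5), (2,5), (1,5), (1,4), (2,4), (2,3), (3,3), (3,2), (3,1), (2,1), (1,1), (1,2), (1,3)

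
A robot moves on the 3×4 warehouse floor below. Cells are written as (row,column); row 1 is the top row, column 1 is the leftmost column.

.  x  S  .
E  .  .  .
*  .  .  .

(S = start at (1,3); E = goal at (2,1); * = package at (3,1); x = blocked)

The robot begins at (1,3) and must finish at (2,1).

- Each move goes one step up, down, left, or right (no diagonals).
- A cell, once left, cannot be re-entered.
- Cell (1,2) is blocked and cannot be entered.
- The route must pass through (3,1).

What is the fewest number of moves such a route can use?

Any route passes through (3,1) somewhere between (1,3) and (2,1). Summing Manhattan distances along the two legs ((1,3) → (3,1) → (2,1)) gives a lower bound of 4 + 1 = 5 moves.
A route of 5 moves achieves this: (1,3) → (2,3) → (3,3) → (3,2) → (3,1) → (2,1).
Since 5 matches the lower bound, it is optimal.

5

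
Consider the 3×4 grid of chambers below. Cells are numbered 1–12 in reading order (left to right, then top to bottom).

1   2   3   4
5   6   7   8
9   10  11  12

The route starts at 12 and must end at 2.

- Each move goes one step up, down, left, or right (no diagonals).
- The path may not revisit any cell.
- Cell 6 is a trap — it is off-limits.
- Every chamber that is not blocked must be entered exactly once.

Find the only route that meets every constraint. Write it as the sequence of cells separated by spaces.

Need to visit all 11 open cells exactly once, starting at 12 and ending at 2.
Route from 12: up 2 to 4, left 1 to 3, down 2 to 11, left 2 to 9, up 2 to 1, right 1 to 2 — 10 moves in all.
Check: all 11 open cells covered.

12 8 4 3 7 11 10 9 5 1 2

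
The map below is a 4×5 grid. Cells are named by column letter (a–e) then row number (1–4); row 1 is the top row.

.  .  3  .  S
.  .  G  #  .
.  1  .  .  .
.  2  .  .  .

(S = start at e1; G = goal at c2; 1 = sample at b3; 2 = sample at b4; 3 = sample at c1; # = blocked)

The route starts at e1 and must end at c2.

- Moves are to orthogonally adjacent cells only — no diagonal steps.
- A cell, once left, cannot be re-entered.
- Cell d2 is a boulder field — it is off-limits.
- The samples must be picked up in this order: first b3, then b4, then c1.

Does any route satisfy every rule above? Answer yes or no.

yes

One route that works: e1 → e2 → e3 → d3 → c3 → b3 → b4 → a4 → a3 → a2 → a1 → b1 → c1 → c2.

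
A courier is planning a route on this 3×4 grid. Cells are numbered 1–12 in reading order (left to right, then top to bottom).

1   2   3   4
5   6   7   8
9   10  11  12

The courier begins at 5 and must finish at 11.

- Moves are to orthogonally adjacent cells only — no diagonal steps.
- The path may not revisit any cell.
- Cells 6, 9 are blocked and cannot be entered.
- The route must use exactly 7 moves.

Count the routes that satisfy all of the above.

Need simple routes of exactly 7 moves from 5 to 11 (Manhattan distance 3, so 2 moves are spent on a detour and 2 undoing it).
Enumerating: 5 1 2 3 7 8 12 11 | 5 1 2 3 4 8 12 11 | 5 1 2 3 4 8 7 11.
That gives 3 routes.

3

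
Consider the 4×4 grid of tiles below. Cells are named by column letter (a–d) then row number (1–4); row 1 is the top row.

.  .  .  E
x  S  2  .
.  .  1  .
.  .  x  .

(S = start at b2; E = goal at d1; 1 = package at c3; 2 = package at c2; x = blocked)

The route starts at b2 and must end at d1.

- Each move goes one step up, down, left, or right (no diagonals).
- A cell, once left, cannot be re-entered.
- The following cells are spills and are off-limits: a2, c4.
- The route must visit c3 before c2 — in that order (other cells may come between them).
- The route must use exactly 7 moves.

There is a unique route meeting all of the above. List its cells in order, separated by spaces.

The waypoints must appear in the order c3, c2, with no cell reused.
Route from b2: down to b3, 2× right (reaching d3), up to d2, left to c2, up to c1, right to d1 — 7 moves in all.
Check: order respected (1 at step 2, 2 at step 5); 7 moves as required.

b2 b3 c3 d3 d2 c2 c1 d1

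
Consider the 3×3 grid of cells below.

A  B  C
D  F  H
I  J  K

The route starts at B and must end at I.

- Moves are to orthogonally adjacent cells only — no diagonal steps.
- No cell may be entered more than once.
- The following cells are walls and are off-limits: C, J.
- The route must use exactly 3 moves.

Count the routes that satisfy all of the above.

Need simple routes of exactly 3 moves from B to I (Manhattan distance 3, so 0 moves are spent on a detour and 0 undoing it).
Enumerating: B F D I | B A D I.
That gives 2 routes.

2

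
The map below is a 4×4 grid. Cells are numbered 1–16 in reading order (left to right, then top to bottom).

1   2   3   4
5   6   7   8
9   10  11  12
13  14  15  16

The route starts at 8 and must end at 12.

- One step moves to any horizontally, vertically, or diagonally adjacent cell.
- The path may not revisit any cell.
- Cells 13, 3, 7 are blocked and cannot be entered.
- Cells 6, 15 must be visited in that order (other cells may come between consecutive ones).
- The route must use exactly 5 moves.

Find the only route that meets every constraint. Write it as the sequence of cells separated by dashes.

8 - 11 - 6 - 10 - 15 - 12

The waypoints must appear in the order 6, 15, with no cell reused.
Route from 8: down-left to 11, up-left to 6, down to 10, down-right to 15, up-right to 12 — 5 moves in all.
Check: order respected (6 at step 2, 15 at step 4); 5 moves as required.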